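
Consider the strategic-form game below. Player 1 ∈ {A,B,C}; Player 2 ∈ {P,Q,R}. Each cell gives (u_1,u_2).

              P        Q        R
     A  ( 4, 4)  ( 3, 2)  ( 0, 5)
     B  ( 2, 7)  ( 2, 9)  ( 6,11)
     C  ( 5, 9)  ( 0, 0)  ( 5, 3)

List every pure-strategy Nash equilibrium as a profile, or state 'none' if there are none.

(A,P): not NE [P1→C gives 5>4; P2→R gives 5>4]
(A,Q): not NE [P2→R gives 5>2]
(A,R): not NE [P1→B gives 6>0]
(B,P): not NE [P1→C gives 5>2; P2→R gives 11>7]
(B,Q): not NE [P1→A gives 3>2; P2→R gives 11>9]
(B,R): NE
(C,P): NE
(C,Q): not NE [P1→A gives 3>0; P2→P gives 9>0]
(C,R): not NE [P1→B gives 6>5; P2→P gives 9>3]

PSNE = {(B,R), (C,P)}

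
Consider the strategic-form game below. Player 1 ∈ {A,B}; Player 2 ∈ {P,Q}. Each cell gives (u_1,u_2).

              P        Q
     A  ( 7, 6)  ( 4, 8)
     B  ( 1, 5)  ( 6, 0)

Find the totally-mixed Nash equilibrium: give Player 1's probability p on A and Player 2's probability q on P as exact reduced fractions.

P1 indiff ⇒ q·7+(1-q)·4 = q·1+(1-q)·6 ⇒ q(6) = (1-q)(2) ⇒ q = 1/4
P2 indiff ⇒ p·6+(1-p)·5 = p·8+(1-p)·0 ⇒ p(-2) = (1-p)(-5) ⇒ p = 5/7

(p,q) = (5/7, 1/4)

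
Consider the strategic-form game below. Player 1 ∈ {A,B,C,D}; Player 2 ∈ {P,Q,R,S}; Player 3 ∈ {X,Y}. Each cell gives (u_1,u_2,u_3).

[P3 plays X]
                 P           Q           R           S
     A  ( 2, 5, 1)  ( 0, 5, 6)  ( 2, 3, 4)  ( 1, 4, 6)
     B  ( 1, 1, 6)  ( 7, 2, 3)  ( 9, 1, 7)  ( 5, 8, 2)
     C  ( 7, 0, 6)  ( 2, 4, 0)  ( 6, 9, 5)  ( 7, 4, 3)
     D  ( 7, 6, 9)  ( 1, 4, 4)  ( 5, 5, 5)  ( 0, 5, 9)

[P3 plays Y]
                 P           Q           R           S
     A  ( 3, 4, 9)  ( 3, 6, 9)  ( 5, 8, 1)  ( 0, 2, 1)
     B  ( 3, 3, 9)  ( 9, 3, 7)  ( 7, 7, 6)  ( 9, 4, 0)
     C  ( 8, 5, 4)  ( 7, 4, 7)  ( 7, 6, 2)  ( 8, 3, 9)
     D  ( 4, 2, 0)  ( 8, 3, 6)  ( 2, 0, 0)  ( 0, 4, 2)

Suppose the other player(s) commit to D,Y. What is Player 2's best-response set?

u_2(P vs D,Y) = 2
u_2(Q vs D,Y) = 3
u_2(R vs D,Y) = 0
u_2(S vs D,Y) = 4
max payoff 4 at {S}

argmax u_2 = {S}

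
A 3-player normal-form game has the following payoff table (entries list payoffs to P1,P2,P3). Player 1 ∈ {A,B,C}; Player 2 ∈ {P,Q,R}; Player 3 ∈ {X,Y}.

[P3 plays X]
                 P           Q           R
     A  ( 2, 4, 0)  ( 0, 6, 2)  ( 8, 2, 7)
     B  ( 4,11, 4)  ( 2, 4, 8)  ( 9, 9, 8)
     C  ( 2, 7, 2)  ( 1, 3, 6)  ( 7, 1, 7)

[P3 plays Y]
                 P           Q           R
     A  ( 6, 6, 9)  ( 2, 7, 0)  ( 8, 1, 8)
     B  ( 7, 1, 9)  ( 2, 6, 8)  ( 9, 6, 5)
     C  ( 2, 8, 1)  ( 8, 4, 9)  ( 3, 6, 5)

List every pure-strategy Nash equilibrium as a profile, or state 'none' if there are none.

(A,P,X): not NE [P1→B gives 4>2; P2→Q gives 6>4; P3→Y gives 9>0]
(A,P,Y): not NE [P1→B gives 7>6; P2→Q gives 7>6]
(A,Q,X): not NE [P1→B gives 2>0]
(A,Q,Y): not NE [P1→C gives 8>2; P3→X gives 2>0]
(A,R,X): not NE [P1→B gives 9>8; P2→Q gives 6>2; P3→Y gives 8>7]
(A,R,Y): not NE [P1→B gives 9>8; P2→Q gives 7>1]
(B,P,X): not NE [P3→Y gives 9>4]
(B,P,Y): not NE [P2→R gives 6>1]
(B,Q,X): not NE [P2→P gives 11>4]
(B,Q,Y): not NE [P1→C gives 8>2]
(B,R,X): not NE [P2→P gives 11>9]
(B,R,Y): not NE [P3→X gives 8>5]
(C,P,X): not NE [P1→B gives 4>2]
(C,P,Y): not NE [P1→B gives 7>2; P3→X gives 2>1]
(C,Q,X): not NE [P1→B gives 2>1; P2→P gives 7>3; P3→Y gives 9>6]
(C,Q,Y): not NE [P2→P gives 8>4]
(C,R,X): not NE [P1→B gives 9>7; P2→P gives 7>1]
(C,R,Y): not NE [P1→B gives 9>3; P2→P gives 8>6; P3→X gives 7>5]

No pure NE.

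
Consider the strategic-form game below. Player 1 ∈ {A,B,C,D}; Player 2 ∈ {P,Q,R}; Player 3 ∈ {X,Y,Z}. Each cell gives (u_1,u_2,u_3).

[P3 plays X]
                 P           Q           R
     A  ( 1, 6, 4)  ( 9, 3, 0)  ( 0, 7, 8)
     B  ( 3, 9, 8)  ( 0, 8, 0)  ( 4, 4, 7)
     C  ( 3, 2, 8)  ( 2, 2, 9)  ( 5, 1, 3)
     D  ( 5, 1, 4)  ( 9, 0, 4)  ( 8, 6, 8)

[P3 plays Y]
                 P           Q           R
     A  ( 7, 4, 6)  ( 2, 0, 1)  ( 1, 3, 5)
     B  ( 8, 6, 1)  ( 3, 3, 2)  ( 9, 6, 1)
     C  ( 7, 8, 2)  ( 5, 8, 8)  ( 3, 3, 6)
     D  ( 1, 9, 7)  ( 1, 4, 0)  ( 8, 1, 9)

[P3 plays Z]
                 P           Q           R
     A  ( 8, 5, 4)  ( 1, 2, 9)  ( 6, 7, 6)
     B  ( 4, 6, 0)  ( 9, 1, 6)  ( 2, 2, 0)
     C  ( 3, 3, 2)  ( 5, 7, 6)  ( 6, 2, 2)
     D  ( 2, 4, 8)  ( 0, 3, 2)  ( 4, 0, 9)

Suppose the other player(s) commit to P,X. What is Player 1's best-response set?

P1 best: {D}

u_1(A vs P,X) = 1
u_1(B vs P,X) = 3
u_1(C vs P,X) = 3
u_1(D vs P,X) = 5
max payoff 5 at {D}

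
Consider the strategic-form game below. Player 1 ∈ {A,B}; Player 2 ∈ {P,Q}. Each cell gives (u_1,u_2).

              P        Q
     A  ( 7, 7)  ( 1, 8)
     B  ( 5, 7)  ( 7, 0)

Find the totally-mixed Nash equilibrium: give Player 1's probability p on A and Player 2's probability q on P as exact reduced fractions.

P1 mixes 7/8 on A; P2 mixes 3/4 on P

P1 indiff ⇒ q·7+(1-q)·1 = q·5+(1-q)·7 ⇒ q(2) = (1-q)(6) ⇒ q = 3/4
P2 indiff ⇒ p·7+(1-p)·7 = p·8+(1-p)·0 ⇒ p(-1) = (1-p)(-7) ⇒ p = 7/8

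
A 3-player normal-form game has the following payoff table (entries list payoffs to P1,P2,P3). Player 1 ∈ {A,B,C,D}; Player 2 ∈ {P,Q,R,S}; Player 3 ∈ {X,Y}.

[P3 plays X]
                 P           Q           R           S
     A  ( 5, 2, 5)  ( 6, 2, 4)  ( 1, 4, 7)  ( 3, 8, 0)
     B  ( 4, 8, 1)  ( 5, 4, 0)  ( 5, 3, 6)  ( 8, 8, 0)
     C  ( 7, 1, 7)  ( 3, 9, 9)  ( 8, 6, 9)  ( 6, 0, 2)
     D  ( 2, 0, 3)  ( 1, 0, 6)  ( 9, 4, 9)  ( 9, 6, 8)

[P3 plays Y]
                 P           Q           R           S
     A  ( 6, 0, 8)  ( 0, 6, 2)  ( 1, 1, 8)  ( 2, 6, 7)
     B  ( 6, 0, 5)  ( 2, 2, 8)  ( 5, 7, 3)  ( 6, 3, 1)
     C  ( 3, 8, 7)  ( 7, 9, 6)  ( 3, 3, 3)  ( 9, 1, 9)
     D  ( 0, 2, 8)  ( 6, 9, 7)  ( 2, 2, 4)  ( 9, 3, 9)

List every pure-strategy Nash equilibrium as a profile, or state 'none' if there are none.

(A,P,X): not NE [P1→C gives 7>5; P2→S gives 8>2; P3→Y gives 8>5]
(A,P,Y): not NE [P2→S gives 6>0]
(A,Q,X): not NE [P2→S gives 8>2]
(A,Q,Y): not NE [P1→C gives 7>0; P3→X gives 4>2]
(A,R,X): not NE [P1→D gives 9>1; P2→S gives 8>4; P3→Y gives 8>7]
(A,R,Y): not NE [P1→B gives 5>1; P2→S gives 6>1]
(A,S,X): not NE [P1→D gives 9>3; P3→Y gives 7>0]
(A,S,Y): not NE [P1→D gives 9>2]
(B,P,X): not NE [P1→C gives 7>4; P3→Y gives 5>1]
(B,P,Y): not NE [P2→R gives 7>0]
(B,Q,X): not NE [P1→A gives 6>5; P2→S gives 8>4; P3→Y gives 8>0]
(B,Q,Y): not NE [P1→C gives 7>2; P2→R gives 7>2]
(B,R,X): not NE [P1→D gives 9>5; P2→S gives 8>3]
(B,R,Y): not NE [P3→X gives 6>3]
(B,S,X): not NE [P1→D gives 9>8; P3→Y gives 1>0]
(B,S,Y): not NE [P1→D gives 9>6; P2→R gives 7>3]
(C,P,X): not NE [P2→Q gives 9>1]
(C,P,Y): not NE [P1→B gives 6>3; P2→Q gives 9>8]
(C,Q,X): not NE [P1→A gives 6>3]
(C,Q,Y): not NE [P3→X gives 9>6]
(C,R,X): not NE [P1→D gives 9>8; P2→Q gives 9>6]
(C,R,Y): not NE [P1→B gives 5>3; P2→Q gives 9>3; P3→X gives 9>3]
(C,S,X): not NE [P1→D gives 9>6; P2→Q gives 9>0; P3→Y gives 9>2]
(C,S,Y): not NE [P2→Q gives 9>1]
(D,P,X): not NE [P1→C gives 7>2; P2→S gives 6>0; P3→Y gives 8>3]
(D,P,Y): not NE [P1→B gives 6>0; P2→Q gives 9>2]
(D,Q,X): not NE [P1→A gives 6>1; P2→S gives 6>0; P3→Y gives 7>6]
(D,Q,Y): not NE [P1→C gives 7>6]
(D,R,X): not NE [P2→S gives 6>4]
(D,R,Y): not NE [P1→B gives 5>2; P2→Q gives 9>2; P3→X gives 9>4]
(D,S,X): not NE [P3→Y gives 9>8]
(D,S,Y): not NE [P2→Q gives 9>3]

No pure NE.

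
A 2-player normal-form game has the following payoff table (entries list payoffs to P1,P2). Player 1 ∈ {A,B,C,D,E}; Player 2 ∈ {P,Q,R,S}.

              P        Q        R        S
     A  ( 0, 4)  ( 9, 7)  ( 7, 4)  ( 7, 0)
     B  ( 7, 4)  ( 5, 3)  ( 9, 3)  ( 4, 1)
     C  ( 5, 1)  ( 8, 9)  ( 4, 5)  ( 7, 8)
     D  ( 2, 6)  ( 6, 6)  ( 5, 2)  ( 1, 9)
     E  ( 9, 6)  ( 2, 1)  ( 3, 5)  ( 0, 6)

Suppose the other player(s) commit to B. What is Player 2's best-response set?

argmax u_2 = {P}

u_2(P vs B) = 4
u_2(Q vs B) = 3
u_2(R vs B) = 3
u_2(S vs B) = 1
max payoff 4 at {P}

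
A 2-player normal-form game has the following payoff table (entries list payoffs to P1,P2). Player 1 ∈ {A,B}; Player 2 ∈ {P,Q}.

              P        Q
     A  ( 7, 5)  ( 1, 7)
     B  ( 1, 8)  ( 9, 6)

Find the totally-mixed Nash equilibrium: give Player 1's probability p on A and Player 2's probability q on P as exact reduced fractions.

P1 indiff ⇒ q·7+(1-q)·1 = q·1+(1-q)·9 ⇒ q(6) = (1-q)(8) ⇒ q = 4/7
P2 indiff ⇒ p·5+(1-p)·8 = p·7+(1-p)·6 ⇒ p(-2) = (1-p)(-2) ⇒ p = 1/2

p=1/2, q=4/7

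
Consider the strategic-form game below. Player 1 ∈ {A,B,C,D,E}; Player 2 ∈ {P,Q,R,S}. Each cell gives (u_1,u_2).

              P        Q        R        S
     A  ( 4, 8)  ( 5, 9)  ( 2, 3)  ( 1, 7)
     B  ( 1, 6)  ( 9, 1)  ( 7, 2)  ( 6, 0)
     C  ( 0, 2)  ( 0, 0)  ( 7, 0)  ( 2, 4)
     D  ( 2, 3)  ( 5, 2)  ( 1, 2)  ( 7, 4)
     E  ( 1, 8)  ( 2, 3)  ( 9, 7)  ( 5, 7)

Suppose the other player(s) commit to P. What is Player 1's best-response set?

BR_1 = {A}

u_1(A vs P) = 4
u_1(B vs P) = 1
u_1(C vs P) = 0
u_1(D vs P) = 2
u_1(E vs P) = 1
max payoff 4 at {A}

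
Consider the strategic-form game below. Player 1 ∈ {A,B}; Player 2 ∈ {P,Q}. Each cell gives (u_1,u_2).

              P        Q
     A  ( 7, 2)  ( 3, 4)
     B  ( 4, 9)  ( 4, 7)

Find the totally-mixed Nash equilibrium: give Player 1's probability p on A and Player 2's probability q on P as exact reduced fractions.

P1 indiff ⇒ q·7+(1-q)·3 = q·4+(1-q)·4 ⇒ q(3) = (1-q)(1) ⇒ q = 1/4
P2 indiff ⇒ p·2+(1-p)·9 = p·4+(1-p)·7 ⇒ p(-2) = (1-p)(-2) ⇒ p = 1/2

p=1/2, q=1/4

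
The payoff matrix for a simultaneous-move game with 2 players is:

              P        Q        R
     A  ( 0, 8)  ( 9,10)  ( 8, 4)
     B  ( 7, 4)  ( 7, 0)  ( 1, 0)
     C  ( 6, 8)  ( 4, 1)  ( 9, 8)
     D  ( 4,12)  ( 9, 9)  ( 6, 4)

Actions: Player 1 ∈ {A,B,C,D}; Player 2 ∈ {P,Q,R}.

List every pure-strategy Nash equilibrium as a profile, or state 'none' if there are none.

(A,P): not NE [P1→B gives 7>0; P2→Q gives 10>8]
(A,Q): NE
(A,R): not NE [P1→C gives 9>8; P2→Q gives 10>4]
(B,P): NE
(B,Q): not NE [P1→D gives 9>7; P2→P gives 4>0]
(B,R): not NE [P1→C gives 9>1; P2→P gives 4>0]
(C,P): not NE [P1→B gives 7>6]
(C,Q): not NE [P1→D gives 9>4; P2→R gives 8>1]
(C,R): NE
(D,P): not NE [P1→B gives 7>4]
(D,Q): not NE [P2→P gives 12>9]
(D,R): not NE [P1→C gives 9>6; P2→P gives 12>4]

PSNE = {(A,Q), (B,P), (C,R)}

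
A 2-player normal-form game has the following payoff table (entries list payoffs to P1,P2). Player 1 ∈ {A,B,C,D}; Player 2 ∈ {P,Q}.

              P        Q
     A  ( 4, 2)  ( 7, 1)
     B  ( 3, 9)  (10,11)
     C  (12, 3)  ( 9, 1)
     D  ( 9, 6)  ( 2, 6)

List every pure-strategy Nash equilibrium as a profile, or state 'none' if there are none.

(A,P): not NE [P1→C gives 12>4]
(A,Q): not NE [P1→B gives 10>7; P2→P gives 2>1]
(B,P): not NE [P1→C gives 12>3; P2→Q gives 11>9]
(B,Q): NE
(C,P): NE
(C,Q): not NE [P1→B gives 10>9; P2→P gives 3>1]
(D,P): not NE [P1→C gives 12>9]
(D,Q): not NE [P1→B gives 10>2]

NE set: (B,Q), (C,P)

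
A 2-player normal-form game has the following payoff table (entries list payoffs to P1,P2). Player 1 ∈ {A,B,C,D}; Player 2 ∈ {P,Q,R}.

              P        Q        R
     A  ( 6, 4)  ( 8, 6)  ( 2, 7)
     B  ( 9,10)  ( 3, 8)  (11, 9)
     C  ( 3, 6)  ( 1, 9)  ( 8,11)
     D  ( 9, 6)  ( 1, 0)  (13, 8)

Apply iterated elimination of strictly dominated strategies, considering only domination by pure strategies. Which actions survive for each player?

P1 drop C (B beats it: P:9>3 Q:3>1 R:11>8)
P2 drop Q (R beats it: A:7>6 B:9>8 D:8>0)
P1 drop A (B beats it: P:9>6 R:11>2)
P1→{B,D} P2→{P,R}

Survivors P1:{B,D} P2:{P,R}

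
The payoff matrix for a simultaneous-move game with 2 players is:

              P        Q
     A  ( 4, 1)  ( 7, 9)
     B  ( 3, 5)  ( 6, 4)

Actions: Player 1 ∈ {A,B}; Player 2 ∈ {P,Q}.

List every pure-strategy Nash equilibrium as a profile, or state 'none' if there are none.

PSNE = {(A,Q)}

(A,P): not NE [P2→Q gives 9>1]
(A,Q): NE
(B,P): not NE [P1→A gives 4>3]
(B,Q): not NE [P1→A gives 7>6; P2→P gives 5>4]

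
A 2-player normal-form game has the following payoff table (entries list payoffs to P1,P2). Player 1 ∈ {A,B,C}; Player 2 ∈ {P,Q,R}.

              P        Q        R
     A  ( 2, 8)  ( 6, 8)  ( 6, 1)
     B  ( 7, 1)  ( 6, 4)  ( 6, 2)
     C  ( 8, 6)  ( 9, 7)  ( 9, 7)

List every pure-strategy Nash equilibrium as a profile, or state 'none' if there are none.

(A,P): not NE [P1→C gives 8>2]
(A,Q): not NE [P1→C gives 9>6]
(A,R): not NE [P1→C gives 9>6; P2→Q gives 8>1]
(B,P): not NE [P1→C gives 8>7; P2→Q gives 4>1]
(B,Q): not NE [P1→C gives 9>6]
(B,R): not NE [P1→C gives 9>6; P2→Q gives 4>2]
(C,P): not NE [P2→R gives 7>6]
(C,Q): NE
(C,R): NE

NE set: (C,Q), (C,R)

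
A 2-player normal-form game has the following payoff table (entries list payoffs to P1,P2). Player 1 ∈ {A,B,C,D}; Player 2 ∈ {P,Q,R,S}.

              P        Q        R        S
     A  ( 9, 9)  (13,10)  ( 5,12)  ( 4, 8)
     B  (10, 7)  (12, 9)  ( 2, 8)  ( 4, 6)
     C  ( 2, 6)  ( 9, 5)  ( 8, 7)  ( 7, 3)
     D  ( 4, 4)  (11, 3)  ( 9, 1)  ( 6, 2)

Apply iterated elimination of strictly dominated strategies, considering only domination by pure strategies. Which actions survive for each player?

P2 drop S (P beats it: A:9>8 B:7>6 C:6>3 D:4>2)
P1 drop C (D beats it: P:4>2 Q:11>9 R:9>8)
P1→{A,B,D} P2→{P,Q,R}

IESDS → P1:{A,B,D} P2:{P,Q,R}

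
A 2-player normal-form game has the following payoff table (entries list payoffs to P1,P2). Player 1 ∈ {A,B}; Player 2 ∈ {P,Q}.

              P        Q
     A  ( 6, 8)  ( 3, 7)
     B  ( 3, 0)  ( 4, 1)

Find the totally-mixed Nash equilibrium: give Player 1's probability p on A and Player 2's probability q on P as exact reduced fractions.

(p,q) = (1/2, 1/4)

P1 indiff ⇒ q·6+(1-q)·3 = q·3+(1-q)·4 ⇒ q(3) = (1-q)(1) ⇒ q = 1/4
P2 indiff ⇒ p·8+(1-p)·0 = p·7+(1-p)·1 ⇒ p(1) = (1-p)(1) ⇒ p = 1/2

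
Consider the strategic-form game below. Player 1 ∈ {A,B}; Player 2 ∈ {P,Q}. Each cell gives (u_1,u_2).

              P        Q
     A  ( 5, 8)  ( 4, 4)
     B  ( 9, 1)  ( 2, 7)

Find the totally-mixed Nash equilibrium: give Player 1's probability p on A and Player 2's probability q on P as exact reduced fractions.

p=3/5, q=1/3

P1 indiff ⇒ q·5+(1-q)·4 = q·9+(1-q)·2 ⇒ q(-4) = (1-q)(-2) ⇒ q = 1/3
P2 indiff ⇒ p·8+(1-p)·1 = p·4+(1-p)·7 ⇒ p(4) = (1-p)(6) ⇒ p = 3/5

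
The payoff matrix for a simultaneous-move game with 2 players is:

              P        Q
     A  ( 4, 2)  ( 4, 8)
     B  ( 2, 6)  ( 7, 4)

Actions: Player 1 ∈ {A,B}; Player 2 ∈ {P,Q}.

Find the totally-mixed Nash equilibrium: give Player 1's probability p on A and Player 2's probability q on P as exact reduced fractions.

p=1/4, q=3/5

P1 indiff ⇒ q·4+(1-q)·4 = q·2+(1-q)·7 ⇒ q(2) = (1-q)(3) ⇒ q = 3/5
P2 indiff ⇒ p·2+(1-p)·6 = p·8+(1-p)·4 ⇒ p(-6) = (1-p)(-2) ⇒ p = 1/4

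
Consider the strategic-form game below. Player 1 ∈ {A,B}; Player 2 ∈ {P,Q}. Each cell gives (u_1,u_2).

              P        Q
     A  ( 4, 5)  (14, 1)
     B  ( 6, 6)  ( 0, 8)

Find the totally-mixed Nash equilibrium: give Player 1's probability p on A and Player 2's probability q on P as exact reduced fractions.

p=1/3, q=7/8

P1 indiff ⇒ q·4+(1-q)·14 = q·6+(1-q)·0 ⇒ q(-2) = (1-q)(-14) ⇒ q = 7/8
P2 indiff ⇒ p·5+(1-p)·6 = p·1+(1-p)·8 ⇒ p(4) = (1-p)(2) ⇒ p = 1/3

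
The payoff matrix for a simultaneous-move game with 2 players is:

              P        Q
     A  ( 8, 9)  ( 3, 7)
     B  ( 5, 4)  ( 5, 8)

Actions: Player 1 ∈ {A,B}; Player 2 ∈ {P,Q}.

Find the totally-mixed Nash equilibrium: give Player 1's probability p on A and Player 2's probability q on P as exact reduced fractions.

p=2/3, q=2/5

P1 indiff ⇒ q·8+(1-q)·3 = q·5+(1-q)·5 ⇒ q(3) = (1-q)(2) ⇒ q = 2/5
P2 indiff ⇒ p·9+(1-p)·4 = p·7+(1-p)·8 ⇒ p(2) = (1-p)(4) ⇒ p = 2/3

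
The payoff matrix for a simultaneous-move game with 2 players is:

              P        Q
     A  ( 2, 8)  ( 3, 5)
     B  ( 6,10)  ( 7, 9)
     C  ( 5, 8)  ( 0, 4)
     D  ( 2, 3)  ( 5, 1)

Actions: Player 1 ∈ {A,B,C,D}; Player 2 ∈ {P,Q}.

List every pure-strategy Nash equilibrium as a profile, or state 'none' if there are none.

PSNE = {(B,P)}

(A,P): not NE [P1→B gives 6>2]
(A,Q): not NE [P1→B gives 7>3; P2→P gives 8>5]
(B,P): NE
(B,Q): not NE [P2→P gives 10>9]
(C,P): not NE [P1→B gives 6>5]
(C,Q): not NE [P1→B gives 7>0; P2→P gives 8>4]
(D,P): not NE [P1→B gives 6>2]
(D,Q): not NE [P1→B gives 7>5; P2→P gives 3>1]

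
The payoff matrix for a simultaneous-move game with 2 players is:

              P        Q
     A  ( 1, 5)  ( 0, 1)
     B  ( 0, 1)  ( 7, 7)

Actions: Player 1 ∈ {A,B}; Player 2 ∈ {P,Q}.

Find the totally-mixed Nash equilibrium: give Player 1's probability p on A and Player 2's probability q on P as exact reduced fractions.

P1 indiff ⇒ q·1+(1-q)·0 = q·0+(1-q)·7 ⇒ q(1) = (1-q)(7) ⇒ q = 7/8
P2 indiff ⇒ p·5+(1-p)·1 = p·1+(1-p)·7 ⇒ p(4) = (1-p)(6) ⇒ p = 3/5

(p,q) = (3/5, 7/8)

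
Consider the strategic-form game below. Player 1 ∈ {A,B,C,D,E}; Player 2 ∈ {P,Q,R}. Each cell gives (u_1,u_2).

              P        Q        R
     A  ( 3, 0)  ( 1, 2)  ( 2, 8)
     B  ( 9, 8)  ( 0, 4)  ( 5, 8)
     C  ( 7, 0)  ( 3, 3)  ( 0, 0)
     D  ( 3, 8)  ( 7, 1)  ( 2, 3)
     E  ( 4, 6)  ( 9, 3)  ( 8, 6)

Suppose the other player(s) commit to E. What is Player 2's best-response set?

u_2(P vs E) = 6
u_2(Q vs E) = 3
u_2(R vs E) = 6
max payoff 6 at {P,R}

argmax u_2 = {P,R}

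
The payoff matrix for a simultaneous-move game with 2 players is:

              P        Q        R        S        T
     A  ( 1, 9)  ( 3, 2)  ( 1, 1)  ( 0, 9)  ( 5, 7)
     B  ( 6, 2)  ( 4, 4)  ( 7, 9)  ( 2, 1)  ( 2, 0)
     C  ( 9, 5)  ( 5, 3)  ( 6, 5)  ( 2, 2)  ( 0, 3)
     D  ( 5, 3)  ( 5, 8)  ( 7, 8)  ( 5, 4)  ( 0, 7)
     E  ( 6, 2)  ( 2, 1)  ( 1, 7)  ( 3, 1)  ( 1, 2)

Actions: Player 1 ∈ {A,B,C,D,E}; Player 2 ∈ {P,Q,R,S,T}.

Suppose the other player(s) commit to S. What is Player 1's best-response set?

BR_1 = {D}

u_1(A vs S) = 0
u_1(B vs S) = 2
u_1(C vs S) = 2
u_1(D vs S) = 5
u_1(E vs S) = 3
max payoff 5 at {D}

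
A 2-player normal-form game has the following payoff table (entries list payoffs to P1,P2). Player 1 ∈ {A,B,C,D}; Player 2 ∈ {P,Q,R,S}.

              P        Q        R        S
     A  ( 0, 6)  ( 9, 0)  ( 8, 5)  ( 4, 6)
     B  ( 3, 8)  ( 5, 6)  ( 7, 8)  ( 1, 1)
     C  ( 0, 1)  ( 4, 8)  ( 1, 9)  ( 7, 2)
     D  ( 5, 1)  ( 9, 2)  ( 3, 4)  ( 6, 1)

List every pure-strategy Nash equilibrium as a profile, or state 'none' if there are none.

Equilibria: none

(A,P): not NE [P1→D gives 5>0]
(A,Q): not NE [P2→S gives 6>0]
(A,R): not NE [P2→S gives 6>5]
(A,S): not NE [P1→C gives 7>4]
(B,P): not NE [P1→D gives 5>3]
(B,Q): not NE [P1→D gives 9>5; P2→R gives 8>6]
(B,R): not NE [P1→A gives 8>7]
(B,S): not NE [P1→C gives 7>1; P2→R gives 8>1]
(C,P): not NE [P1→D gives 5>0; P2→R gives 9>1]
(C,Q): not NE [P1→D gives 9>4; P2→R gives 9>8]
(C,R): not NE [P1→A gives 8>1]
(C,S): not NE [P2→R gives 9>2]
(D,P): not NE [P2→R gives 4>1]
(D,Q): not NE [P2→R gives 4>2]
(D,R): not NE [P1→A gives 8>3]
(D,S): not NE [P1→C gives 7>6; P2→R gives 4>1]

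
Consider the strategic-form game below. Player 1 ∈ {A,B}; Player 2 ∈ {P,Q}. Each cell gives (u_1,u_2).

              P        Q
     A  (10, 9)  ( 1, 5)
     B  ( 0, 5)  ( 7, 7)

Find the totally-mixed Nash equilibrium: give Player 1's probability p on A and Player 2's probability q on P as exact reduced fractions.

(p,q) = (1/3, 3/8)

P1 indiff ⇒ q·10+(1-q)·1 = q·0+(1-q)·7 ⇒ q(10) = (1-q)(6) ⇒ q = 3/8
P2 indiff ⇒ p·9+(1-p)·5 = p·5+(1-p)·7 ⇒ p(4) = (1-p)(2) ⇒ p = 1/3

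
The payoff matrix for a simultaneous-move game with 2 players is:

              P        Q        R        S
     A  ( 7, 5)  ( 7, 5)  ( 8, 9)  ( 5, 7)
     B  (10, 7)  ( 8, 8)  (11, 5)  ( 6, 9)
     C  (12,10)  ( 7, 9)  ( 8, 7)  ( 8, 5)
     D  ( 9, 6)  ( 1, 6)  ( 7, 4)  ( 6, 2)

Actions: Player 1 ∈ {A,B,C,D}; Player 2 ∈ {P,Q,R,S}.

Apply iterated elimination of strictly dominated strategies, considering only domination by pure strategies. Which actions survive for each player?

P1 drop A (B beats it: P:10>7 Q:8>7 R:11>8 S:6>5)
P1 drop D (C beats it: P:12>9 Q:7>1 R:8>7 S:8>6)
P2 drop R (P beats it: B:7>5 C:10>7)
P1→{B,C} P2→{P,Q,S}

Remaining: P1:{B,C} P2:{P,Q,S}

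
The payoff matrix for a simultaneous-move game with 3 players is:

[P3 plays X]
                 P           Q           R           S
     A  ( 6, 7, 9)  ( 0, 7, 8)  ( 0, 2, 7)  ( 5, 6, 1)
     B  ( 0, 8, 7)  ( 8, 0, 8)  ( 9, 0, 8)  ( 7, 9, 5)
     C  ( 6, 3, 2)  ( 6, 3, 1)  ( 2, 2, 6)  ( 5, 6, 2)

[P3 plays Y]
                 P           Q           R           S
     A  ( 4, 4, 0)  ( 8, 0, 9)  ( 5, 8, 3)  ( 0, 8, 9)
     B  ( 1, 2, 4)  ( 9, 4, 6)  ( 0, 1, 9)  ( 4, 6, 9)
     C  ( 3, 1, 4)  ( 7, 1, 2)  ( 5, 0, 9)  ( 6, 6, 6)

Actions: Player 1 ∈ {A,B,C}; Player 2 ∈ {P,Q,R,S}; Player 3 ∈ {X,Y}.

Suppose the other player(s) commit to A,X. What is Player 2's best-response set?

u_2(P vs A,X) = 7
u_2(Q vs A,X) = 7
u_2(R vs A,X) = 2
u_2(S vs A,X) = 6
max payoff 7 at {P,Q}

argmax u_2 = {P,Q}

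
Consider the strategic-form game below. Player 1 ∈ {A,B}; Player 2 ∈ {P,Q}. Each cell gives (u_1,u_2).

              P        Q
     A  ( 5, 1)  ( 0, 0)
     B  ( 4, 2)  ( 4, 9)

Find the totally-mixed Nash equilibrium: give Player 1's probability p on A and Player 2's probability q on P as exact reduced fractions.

(p,q) = (7/8, 4/5)

P1 indiff ⇒ q·5+(1-q)·0 = q·4+(1-q)·4 ⇒ q(1) = (1-q)(4) ⇒ q = 4/5
P2 indiff ⇒ p·1+(1-p)·2 = p·0+(1-p)·9 ⇒ p(1) = (1-p)(7) ⇒ p = 7/8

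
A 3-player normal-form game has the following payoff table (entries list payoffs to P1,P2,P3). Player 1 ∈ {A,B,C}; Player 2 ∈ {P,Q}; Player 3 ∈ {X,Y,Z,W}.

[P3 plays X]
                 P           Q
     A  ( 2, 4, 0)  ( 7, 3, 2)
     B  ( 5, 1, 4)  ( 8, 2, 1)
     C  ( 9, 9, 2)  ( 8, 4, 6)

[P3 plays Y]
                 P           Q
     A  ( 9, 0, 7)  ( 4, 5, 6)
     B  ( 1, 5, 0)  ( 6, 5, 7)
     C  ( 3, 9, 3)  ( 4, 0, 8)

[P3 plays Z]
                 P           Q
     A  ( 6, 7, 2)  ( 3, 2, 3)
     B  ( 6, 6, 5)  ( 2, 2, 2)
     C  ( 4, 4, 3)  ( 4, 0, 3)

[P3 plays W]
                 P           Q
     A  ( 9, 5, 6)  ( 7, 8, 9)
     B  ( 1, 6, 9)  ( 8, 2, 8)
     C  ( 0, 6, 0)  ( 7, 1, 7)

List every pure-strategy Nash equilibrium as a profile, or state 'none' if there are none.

Equilibria: none

(A,P,X): not NE [P1→C gives 9>2; P3→Y gives 7>0]
(A,P,Y): not NE [P2→Q gives 5>0]
(A,P,Z): not NE [P3→Y gives 7>2]
(A,P,W): not NE [P2→Q gives 8>5; P3→Y gives 7>6]
(A,Q,X): not NE [P1→C gives 8>7; P2→P gives 4>3; P3→W gives 9>2]
(A,Q,Y): not NE [P1→B gives 6>4; P3→W gives 9>6]
(A,Q,Z): not NE [P1→C gives 4>3; P2→P gives 7>2; P3→W gives 9>3]
(A,Q,W): not NE [P1→B gives 8>7]
(B,P,X): not NE [P1→C gives 9>5; P2→Q gives 2>1; P3→W gives 9>4]
(B,P,Y): not NE [P1→A gives 9>1; P3→W gives 9>0]
(B,P,Z): not NE [P3→W gives 9>5]
(B,P,W): not NE [P1→A gives 9>1]
(B,Q,X): not NE [P3→W gives 8>1]
(B,Q,Y): not NE [P3→W gives 8>7]
(B,Q,Z): not NE [P1→C gives 4>2; P2→P gives 6>2; P3→W gives 8>2]
(B,Q,W): not NE [P2→P gives 6>2]
(C,P,X): not NE [P3→Z gives 3>2]
(C,P,Y): not NE [P1→A gives 9>3]
(C,P,Z): not NE [P1→B gives 6>4]
(C,P,W): not NE [P1→A gives 9>0; P3→Z gives 3>0]
(C,Q,X): not NE [P2→P gives 9>4; P3→Y gives 8>6]
(C,Q,Y): not NE [P1→B gives 6>4; P2→P gives 9>0]
(C,Q,Z): not NE [P2→P gives 4>0; P3→Y gives 8>3]
(C,Q,W): not NE [P1→B gives 8>7; P2→P gives 6>1; P3→Y gives 8>7]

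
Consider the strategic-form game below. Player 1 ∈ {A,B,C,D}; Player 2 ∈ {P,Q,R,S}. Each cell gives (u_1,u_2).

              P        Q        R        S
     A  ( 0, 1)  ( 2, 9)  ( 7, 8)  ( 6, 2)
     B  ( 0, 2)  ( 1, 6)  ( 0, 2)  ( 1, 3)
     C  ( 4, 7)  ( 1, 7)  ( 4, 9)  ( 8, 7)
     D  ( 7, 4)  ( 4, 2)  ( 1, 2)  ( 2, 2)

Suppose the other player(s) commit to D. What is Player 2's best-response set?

u_2(P vs D) = 4
u_2(Q vs D) = 2
u_2(R vs D) = 2
u_2(S vs D) = 2
max payoff 4 at {P}

argmax u_2 = {P}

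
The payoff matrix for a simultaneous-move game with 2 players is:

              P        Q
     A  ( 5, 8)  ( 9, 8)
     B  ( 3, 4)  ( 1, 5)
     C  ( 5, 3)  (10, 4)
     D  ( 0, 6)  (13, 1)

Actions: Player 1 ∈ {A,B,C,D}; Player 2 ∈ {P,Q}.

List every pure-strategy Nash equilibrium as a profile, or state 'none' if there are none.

NE set: (A,P)

(A,P): NE
(A,Q): not NE [P1→D gives 13>9]
(B,P): not NE [P1→C gives 5>3; P2→Q gives 5>4]
(B,Q): not NE [P1→D gives 13>1]
(C,P): not NE [P2→Q gives 4>3]
(C,Q): not NE [P1→D gives 13>10]
(D,P): not NE [P1→C gives 5>0]
(D,Q): not NE [P2→P gives 6>1]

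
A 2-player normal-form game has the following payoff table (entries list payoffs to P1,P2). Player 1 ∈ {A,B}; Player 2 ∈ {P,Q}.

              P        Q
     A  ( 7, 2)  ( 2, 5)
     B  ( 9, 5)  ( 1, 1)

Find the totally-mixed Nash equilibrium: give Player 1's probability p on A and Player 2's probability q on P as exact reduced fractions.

P1 indiff ⇒ q·7+(1-q)·2 = q·9+(1-q)·1 ⇒ q(-2) = (1-q)(-1) ⇒ q = 1/3
P2 indiff ⇒ p·2+(1-p)·5 = p·5+(1-p)·1 ⇒ p(-3) = (1-p)(-4) ⇒ p = 4/7

(p,q) = (4/7, 1/3)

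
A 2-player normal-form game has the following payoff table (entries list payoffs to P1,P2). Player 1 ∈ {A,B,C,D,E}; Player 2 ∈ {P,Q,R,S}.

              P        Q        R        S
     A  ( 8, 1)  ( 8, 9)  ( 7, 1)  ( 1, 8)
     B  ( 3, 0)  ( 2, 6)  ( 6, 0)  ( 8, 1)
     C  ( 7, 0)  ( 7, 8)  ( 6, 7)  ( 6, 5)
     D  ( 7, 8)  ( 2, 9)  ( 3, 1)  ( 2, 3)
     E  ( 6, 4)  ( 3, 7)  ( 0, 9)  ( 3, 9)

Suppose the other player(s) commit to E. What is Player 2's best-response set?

P2 best: {R,S}

u_2(P vs E) = 4
u_2(Q vs E) = 7
u_2(R vs E) = 9
u_2(S vs E) = 9
max payoff 9 at {R,S}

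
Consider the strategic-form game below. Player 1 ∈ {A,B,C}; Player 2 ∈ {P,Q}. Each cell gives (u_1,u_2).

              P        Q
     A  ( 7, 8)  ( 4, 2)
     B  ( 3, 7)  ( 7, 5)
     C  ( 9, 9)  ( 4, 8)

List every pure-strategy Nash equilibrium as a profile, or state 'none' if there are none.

(A,P): not NE [P1→C gives 9>7]
(A,Q): not NE [P1→B gives 7>4; P2→P gives 8>2]
(B,P): not NE [P1→C gives 9>3]
(B,Q): not NE [P2→P gives 7>5]
(C,P): NE
(C,Q): not NE [P1→B gives 7>4; P2→P gives 9>8]

PSNE = {(C,P)}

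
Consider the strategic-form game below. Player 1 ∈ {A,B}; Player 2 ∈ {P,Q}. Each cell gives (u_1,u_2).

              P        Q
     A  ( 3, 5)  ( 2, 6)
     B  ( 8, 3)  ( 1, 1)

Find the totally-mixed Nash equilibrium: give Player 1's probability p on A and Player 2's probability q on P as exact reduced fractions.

P1 indiff ⇒ q·3+(1-q)·2 = q·8+(1-q)·1 ⇒ q(-5) = (1-q)(-1) ⇒ q = 1/6
P2 indiff ⇒ p·5+(1-p)·3 = p·6+(1-p)·1 ⇒ p(-1) = (1-p)(-2) ⇒ p = 2/3

(p,q) = (2/3, 1/6)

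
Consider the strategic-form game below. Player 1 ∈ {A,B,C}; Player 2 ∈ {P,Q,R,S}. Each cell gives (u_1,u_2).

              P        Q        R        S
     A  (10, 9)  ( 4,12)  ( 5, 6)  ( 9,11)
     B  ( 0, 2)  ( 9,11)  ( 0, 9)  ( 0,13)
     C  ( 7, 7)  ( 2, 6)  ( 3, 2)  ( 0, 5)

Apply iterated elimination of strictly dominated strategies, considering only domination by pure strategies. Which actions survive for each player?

IESDS → P1:{A,B} P2:{Q,S}

P1 drop C (A beats it: P:10>7 Q:4>2 R:5>3 S:9>0)
P2 drop P (Q beats it: A:12>9 B:11>2)
P2 drop R (Q beats it: A:12>6 B:11>9)
P1→{A,B} P2→{Q,S}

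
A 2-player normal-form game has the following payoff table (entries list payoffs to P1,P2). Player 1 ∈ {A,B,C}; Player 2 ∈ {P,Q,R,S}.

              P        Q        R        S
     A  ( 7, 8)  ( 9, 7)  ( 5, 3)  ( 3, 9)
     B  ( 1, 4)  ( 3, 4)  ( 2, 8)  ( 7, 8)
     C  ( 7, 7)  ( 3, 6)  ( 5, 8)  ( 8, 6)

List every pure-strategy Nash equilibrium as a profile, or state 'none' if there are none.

(A,P): not NE [P2→S gives 9>8]
(A,Q): not NE [P2→S gives 9>7]
(A,R): not NE [P2→S gives 9>3]
(A,S): not NE [P1→C gives 8>3]
(B,P): not NE [P1→C gives 7>1; P2→S gives 8>4]
(B,Q): not NE [P1→A gives 9>3; P2→S gives 8>4]
(B,R): not NE [P1→C gives 5>2]
(B,S): not NE [P1→C gives 8>7]
(C,P): not NE [P2→R gives 8>7]
(C,Q): not NE [P1→A gives 9>3; P2→R gives 8>6]
(C,R): NE
(C,S): not NE [P2→R gives 8>6]

PSNE = {(C,R)}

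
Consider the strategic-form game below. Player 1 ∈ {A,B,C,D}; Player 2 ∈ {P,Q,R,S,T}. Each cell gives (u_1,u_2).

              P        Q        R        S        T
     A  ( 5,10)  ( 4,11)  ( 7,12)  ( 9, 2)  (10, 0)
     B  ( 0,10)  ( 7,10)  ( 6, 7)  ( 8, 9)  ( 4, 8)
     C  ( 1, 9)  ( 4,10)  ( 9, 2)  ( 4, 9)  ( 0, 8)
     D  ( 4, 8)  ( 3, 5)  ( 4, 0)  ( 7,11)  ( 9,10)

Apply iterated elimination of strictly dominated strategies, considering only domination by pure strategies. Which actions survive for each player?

IESDS → P1:{A,B,C} P2:{P,Q,R}

P1 drop D (A beats it: P:5>4 Q:4>3 R:7>4 S:9>7 T:10>9)
P2 drop S (Q beats it: A:11>2 B:10>9 C:10>9)
P2 drop T (P beats it: A:10>0 B:10>8 C:9>8)
P1→{A,B,C} P2→{P,Q,R}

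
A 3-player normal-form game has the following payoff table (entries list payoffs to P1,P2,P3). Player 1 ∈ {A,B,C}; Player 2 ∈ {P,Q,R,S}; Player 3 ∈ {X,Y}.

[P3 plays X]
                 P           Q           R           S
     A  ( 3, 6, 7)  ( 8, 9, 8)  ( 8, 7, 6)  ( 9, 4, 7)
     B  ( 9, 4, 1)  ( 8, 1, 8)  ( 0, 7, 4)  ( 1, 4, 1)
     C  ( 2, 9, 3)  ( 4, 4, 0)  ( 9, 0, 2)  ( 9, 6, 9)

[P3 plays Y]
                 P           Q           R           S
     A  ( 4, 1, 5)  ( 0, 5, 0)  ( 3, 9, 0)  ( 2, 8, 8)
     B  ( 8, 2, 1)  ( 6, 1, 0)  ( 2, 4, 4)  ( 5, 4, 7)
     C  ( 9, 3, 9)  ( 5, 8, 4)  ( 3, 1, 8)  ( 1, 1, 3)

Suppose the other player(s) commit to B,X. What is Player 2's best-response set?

u_2(P vs B,X) = 4
u_2(Q vs B,X) = 1
u_2(R vs B,X) = 7
u_2(S vs B,X) = 4
max payoff 7 at {R}

argmax u_2 = {R}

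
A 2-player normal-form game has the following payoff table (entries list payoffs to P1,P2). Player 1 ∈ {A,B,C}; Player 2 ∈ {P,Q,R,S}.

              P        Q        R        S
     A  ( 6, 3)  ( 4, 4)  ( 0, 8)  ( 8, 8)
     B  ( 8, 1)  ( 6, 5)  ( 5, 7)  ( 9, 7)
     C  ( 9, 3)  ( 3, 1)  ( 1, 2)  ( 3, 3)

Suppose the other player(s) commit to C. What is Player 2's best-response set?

BR_2 = {P,S}

u_2(P vs C) = 3
u_2(Q vs C) = 1
u_2(R vs C) = 2
u_2(S vs C) = 3
max payoff 3 at {P,S}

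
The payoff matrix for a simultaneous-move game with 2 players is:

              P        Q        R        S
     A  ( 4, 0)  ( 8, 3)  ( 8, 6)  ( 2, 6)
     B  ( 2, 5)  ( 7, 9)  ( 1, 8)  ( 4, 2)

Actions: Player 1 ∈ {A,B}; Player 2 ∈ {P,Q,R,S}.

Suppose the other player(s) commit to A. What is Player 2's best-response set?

u_2(P vs A) = 0
u_2(Q vs A) = 3
u_2(R vs A) = 6
u_2(S vs A) = 6
max payoff 6 at {R,S}

argmax u_2 = {R,S}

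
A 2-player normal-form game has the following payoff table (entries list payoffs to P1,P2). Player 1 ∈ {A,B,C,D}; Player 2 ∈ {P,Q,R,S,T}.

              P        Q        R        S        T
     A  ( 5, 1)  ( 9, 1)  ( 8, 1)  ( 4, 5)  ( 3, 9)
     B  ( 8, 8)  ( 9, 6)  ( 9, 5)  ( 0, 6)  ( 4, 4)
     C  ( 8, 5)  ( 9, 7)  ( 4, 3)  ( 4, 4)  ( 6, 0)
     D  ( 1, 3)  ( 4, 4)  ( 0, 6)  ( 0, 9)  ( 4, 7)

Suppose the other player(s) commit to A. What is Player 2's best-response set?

argmax u_2 = {T}

u_2(P vs A) = 1
u_2(Q vs A) = 1
u_2(R vs A) = 1
u_2(S vs A) = 5
u_2(T vs A) = 9
max payoff 9 at {T}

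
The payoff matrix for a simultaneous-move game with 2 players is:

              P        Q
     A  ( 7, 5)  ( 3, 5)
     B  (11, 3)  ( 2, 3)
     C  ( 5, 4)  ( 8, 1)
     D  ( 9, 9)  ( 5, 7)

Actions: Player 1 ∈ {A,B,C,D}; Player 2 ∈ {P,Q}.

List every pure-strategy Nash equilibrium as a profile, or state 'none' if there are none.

PSNE = {(B,P)}

(A,P): not NE [P1→B gives 11>7]
(A,Q): not NE [P1→C gives 8>3]
(B,P): NE
(B,Q): not NE [P1→C gives 8>2]
(C,P): not NE [P1→B gives 11>5]
(C,Q): not NE [P2→P gives 4>1]
(D,P): not NE [P1→B gives 11>9]
(D,Q): not NE [P1→C gives 8>5; P2→P gives 9>7]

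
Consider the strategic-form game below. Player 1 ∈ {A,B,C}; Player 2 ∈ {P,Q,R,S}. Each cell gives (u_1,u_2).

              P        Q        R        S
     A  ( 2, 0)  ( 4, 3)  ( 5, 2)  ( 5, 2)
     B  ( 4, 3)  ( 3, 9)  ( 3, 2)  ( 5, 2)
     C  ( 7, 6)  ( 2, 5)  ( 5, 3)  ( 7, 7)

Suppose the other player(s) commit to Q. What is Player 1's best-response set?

u_1(A vs Q) = 4
u_1(B vs Q) = 3
u_1(C vs Q) = 2
max payoff 4 at {A}

P1 best: {A}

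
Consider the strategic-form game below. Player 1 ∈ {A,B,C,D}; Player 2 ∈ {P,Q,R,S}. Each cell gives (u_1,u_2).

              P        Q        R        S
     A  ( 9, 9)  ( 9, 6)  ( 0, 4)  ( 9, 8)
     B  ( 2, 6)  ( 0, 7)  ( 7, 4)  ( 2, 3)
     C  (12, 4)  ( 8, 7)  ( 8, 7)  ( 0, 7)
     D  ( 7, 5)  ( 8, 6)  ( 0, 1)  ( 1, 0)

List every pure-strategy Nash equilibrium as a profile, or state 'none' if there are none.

(A,P): not NE [P1→C gives 12>9]
(A,Q): not NE [P2→P gives 9>6]
(A,R): not NE [P1→C gives 8>0; P2→P gives 9>4]
(A,S): not NE [P2→P gives 9>8]
(B,P): not NE [P1→C gives 12>2; P2→Q gives 7>6]
(B,Q): not NE [P1→A gives 9>0]
(B,R): not NE [P1→C gives 8>7; P2→Q gives 7>4]
(B,S): not NE [P1→A gives 9>2; P2→Q gives 7>3]
(C,P): not NE [P2→S gives 7>4]
(C,Q): not NE [P1→A gives 9>8]
(C,R): NE
(C,S): not NE [P1→A gives 9>0]
(D,P): not NE [P1→C gives 12>7; P2→Q gives 6>5]
(D,Q): not NE [P1→A gives 9>8]
(D,R): not NE [P1→C gives 8>0; P2→Q gives 6>1]
(D,S): not NE [P1→A gives 9>1; P2→Q gives 6>0]

PSNE = {(C,R)}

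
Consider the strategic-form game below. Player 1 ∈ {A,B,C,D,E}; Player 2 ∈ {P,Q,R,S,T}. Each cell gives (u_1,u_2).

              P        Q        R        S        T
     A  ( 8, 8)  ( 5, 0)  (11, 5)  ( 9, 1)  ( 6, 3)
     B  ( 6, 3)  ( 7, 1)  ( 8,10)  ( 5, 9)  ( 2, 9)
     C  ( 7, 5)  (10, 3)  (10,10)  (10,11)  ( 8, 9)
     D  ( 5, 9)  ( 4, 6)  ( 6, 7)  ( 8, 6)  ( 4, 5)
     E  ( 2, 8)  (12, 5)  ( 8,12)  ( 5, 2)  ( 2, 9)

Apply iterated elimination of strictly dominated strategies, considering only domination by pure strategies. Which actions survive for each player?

P1 drop B (C beats it: P:7>6 Q:10>7 R:10>8 S:10>5 T:8>2)
P1 drop D (A beats it: P:8>5 Q:5>4 R:11>6 S:9>8 T:6>4)
P2 drop Q (P beats it: A:8>0 C:5>3 E:8>5)
P1 drop E (A beats it: P:8>2 R:11>8 S:9>5 T:6>2)
P2 drop T (R beats it: A:5>3 C:10>9)
P1→{A,C} P2→{P,R,S}

IESDS → P1:{A,C} P2:{P,R,S}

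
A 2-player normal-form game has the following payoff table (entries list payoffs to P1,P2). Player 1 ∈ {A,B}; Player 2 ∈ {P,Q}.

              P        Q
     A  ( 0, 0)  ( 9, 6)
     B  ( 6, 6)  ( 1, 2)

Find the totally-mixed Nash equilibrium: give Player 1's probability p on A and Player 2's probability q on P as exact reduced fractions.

P1 indiff ⇒ q·0+(1-q)·9 = q·6+(1-q)·1 ⇒ q(-6) = (1-q)(-8) ⇒ q = 4/7
P2 indiff ⇒ p·0+(1-p)·6 = p·6+(1-p)·2 ⇒ p(-6) = (1-p)(-4) ⇒ p = 2/5

P1 mixes 2/5 on A; P2 mixes 4/7 on P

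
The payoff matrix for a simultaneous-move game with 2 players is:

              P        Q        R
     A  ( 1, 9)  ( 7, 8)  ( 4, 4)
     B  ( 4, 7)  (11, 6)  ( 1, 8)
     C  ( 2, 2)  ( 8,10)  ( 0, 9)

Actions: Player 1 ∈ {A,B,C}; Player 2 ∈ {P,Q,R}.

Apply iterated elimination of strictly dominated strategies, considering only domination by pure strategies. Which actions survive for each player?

P1 drop C (B beats it: P:4>2 Q:11>8 R:1>0)
P2 drop Q (P beats it: A:9>8 B:7>6)
P1→{A,B} P2→{P,R}

Survivors P1:{A,B} P2:{P,R}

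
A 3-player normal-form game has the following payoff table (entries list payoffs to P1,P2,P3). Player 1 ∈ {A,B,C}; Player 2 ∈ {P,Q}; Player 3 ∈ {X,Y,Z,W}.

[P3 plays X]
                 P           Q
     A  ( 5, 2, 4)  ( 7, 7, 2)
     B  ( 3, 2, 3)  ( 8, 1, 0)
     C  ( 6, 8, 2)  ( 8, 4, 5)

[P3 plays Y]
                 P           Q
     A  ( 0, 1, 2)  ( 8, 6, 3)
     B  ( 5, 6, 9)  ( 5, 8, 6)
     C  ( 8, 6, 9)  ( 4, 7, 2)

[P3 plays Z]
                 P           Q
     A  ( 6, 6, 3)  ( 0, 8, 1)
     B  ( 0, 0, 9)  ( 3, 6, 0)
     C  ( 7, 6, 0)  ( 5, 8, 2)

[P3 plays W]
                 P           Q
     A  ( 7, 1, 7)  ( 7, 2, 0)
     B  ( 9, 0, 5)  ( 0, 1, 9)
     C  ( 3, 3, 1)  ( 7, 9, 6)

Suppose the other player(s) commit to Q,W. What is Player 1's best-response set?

u_1(A vs Q,W) = 7
u_1(B vs Q,W) = 0
u_1(C vs Q,W) = 7
max payoff 7 at {A,C}

BR_1 = {A,C}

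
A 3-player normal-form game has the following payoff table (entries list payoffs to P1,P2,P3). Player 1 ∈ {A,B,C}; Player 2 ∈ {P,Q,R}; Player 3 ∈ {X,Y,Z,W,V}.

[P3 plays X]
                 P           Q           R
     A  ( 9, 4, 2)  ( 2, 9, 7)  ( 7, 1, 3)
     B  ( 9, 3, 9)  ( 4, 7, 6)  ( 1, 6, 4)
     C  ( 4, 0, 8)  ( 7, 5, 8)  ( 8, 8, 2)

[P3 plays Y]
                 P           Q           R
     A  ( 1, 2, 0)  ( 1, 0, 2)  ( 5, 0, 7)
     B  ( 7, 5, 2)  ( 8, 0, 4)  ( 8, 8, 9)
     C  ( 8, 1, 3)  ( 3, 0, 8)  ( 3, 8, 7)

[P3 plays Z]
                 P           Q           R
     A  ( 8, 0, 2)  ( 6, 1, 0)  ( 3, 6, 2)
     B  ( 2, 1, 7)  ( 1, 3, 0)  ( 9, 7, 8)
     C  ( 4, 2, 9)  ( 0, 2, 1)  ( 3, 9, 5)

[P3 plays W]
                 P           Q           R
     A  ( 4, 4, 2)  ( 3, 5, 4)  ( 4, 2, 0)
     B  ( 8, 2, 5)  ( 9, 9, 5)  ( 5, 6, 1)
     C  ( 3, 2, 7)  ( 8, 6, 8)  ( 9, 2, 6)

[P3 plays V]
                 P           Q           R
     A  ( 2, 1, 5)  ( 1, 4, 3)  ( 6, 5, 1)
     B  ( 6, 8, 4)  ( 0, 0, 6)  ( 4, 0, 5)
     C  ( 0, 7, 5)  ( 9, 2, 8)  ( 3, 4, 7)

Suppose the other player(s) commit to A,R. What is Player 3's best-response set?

BR_3 = {Y}

u_3(X vs A,R) = 3
u_3(Y vs A,R) = 7
u_3(Z vs A,R) = 2
u_3(W vs A,R) = 0
u_3(V vs A,R) = 1
max payoff 7 at {Y}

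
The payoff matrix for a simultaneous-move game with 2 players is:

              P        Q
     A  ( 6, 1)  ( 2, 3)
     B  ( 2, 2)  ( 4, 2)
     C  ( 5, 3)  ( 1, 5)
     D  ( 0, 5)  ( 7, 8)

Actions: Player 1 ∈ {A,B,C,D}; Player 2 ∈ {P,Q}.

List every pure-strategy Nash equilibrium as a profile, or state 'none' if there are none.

(A,P): not NE [P2→Q gives 3>1]
(A,Q): not NE [P1→D gives 7>2]
(B,P): not NE [P1→A gives 6>2]
(B,Q): not NE [P1→D gives 7>4]
(C,P): not NE [P1→A gives 6>5; P2→Q gives 5>3]
(C,Q): not NE [P1→D gives 7>1]
(D,P): not NE [P1→A gives 6>0; P2→Q gives 8>5]
(D,Q): NE

NE set: (D,Q)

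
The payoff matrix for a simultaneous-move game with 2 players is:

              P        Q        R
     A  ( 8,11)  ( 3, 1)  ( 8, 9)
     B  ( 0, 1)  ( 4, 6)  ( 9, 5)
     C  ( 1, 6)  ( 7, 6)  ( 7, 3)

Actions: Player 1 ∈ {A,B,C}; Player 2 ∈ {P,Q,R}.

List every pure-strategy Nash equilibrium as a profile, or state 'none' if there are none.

(A,P): NE
(A,Q): not NE [P1→C gives 7>3; P2→P gives 11>1]
(A,R): not NE [P1→B gives 9>8; P2→P gives 11>9]
(B,P): not NE [P1→A gives 8>0; P2→Q gives 6>1]
(B,Q): not NE [P1→C gives 7>4]
(B,R): not NE [P2→Q gives 6>5]
(C,P): not NE [P1→A gives 8>1]
(C,Q): NE
(C,R): not NE [P1→B gives 9>7; P2→Q gives 6>3]

Nash profiles: (A,P), (C,Q)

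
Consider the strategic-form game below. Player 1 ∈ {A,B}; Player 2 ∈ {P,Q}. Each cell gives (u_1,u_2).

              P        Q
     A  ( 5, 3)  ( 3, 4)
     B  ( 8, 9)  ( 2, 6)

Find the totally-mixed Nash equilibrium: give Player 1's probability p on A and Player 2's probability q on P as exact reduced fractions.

p=3/4, q=1/4

P1 indiff ⇒ q·5+(1-q)·3 = q·8+(1-q)·2 ⇒ q(-3) = (1-q)(-1) ⇒ q = 1/4
P2 indiff ⇒ p·3+(1-p)·9 = p·4+(1-p)·6 ⇒ p(-1) = (1-p)(-3) ⇒ p = 3/4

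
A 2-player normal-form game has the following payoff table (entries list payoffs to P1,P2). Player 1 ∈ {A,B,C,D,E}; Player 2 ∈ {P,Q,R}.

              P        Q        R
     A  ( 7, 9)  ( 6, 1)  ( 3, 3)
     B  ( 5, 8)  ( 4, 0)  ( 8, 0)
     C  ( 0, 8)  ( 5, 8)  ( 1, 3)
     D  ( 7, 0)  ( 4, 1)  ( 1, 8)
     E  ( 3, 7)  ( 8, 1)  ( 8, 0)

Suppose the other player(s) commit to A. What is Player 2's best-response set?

u_2(P vs A) = 9
u_2(Q vs A) = 1
u_2(R vs A) = 3
max payoff 9 at {P}

BR_2 = {P}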